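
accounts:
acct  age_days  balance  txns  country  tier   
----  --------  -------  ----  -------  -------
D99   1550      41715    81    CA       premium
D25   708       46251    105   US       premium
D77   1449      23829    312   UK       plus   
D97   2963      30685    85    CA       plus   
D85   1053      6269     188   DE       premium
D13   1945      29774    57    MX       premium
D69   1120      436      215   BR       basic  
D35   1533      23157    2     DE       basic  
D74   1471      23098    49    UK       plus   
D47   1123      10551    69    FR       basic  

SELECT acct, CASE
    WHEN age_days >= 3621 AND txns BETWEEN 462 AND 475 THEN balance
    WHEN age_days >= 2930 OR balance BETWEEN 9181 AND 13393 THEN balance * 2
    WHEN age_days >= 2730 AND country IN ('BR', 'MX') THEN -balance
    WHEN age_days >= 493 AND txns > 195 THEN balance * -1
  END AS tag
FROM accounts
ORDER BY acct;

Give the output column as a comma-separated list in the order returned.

acct=D13: (no match → NULL) → NULL
acct=D25: (no match → NULL) → NULL
acct=D35: (no match → NULL) → NULL
acct=D47: age_days >= 2930 OR balance BETWEEN 9181 AND 13393 → 21102
acct=D69: age_days >= 493 AND txns > 195 → -436
acct=D74: (no match → NULL) → NULL
acct=D77: age_days >= 493 AND txns > 195 → -23829
acct=D85: (no match → NULL) → NULL
acct=D97: age_days >= 2930 OR balance BETWEEN 9181 AND 13393 → 61370
acct=D99: (no match → NULL) → NULL

NULL, NULL, NULL, 21102, -436, NULL, -23829, NULL, 61370, NULL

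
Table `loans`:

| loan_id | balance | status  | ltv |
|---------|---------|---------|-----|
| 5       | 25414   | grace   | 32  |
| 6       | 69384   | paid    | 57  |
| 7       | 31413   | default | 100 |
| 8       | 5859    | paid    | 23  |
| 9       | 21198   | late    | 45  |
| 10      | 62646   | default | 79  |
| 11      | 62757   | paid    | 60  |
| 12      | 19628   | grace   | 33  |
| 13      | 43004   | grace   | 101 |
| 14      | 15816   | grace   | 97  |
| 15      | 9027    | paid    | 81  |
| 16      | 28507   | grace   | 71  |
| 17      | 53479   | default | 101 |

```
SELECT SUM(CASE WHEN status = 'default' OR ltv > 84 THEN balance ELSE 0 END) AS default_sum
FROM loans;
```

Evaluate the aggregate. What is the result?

loan_id=5: ✗
loan_id=6: ✗
loan_id=7: ✓ → 31413
loan_id=8: ✗
loan_id=9: ✗
loan_id=10: ✓ → 62646
loan_id=11: ✗
loan_id=12: ✗
loan_id=13: ✓ → 43004
loan_id=14: ✓ → 15816
loan_id=15: ✗
loan_id=16: ✗
loan_id=17: ✓ → 53479
default_sum = 31413 + 62646 + 43004 + 15816 + 53479 = 206358

206358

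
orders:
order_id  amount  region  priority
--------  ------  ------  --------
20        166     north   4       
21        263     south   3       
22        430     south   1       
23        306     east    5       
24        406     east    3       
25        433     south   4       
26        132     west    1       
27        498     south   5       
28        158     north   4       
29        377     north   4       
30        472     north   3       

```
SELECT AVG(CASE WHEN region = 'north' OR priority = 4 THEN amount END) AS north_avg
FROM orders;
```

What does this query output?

321.2

order_id=20: ✓ → 166
order_id=21: ✗
order_id=22: ✗
order_id=23: ✗
order_id=24: ✗
order_id=25: ✓ → 433
order_id=26: ✗
order_id=27: ✗
order_id=28: ✓ → 158
order_id=29: ✓ → 377
order_id=30: ✓ → 472
north_avg = (166 + 433 + 158 + 377 + 472) / 5 = 321.2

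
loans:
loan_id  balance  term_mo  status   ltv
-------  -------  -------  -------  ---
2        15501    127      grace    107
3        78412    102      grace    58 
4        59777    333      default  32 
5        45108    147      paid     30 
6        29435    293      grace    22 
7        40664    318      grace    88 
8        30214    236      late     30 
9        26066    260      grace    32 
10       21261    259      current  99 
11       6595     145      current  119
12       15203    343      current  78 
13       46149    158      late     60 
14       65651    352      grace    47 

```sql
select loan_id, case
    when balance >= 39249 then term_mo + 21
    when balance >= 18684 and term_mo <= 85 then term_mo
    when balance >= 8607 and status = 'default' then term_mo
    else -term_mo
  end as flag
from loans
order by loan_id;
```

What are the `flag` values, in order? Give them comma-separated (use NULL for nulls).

-127, 123, 354, 168, -293, 339, -236, -260, -259, -145, -343, 179, 373

loan_id=2: ELSE → -127
loan_id=3: balance >= 39249 → 123
loan_id=4: balance >= 39249 → 354
loan_id=5: balance >= 39249 → 168
loan_id=6: ELSE → -293
loan_id=7: balance >= 39249 → 339
loan_id=8: ELSE → -236
loan_id=9: ELSE → -260
loan_id=10: ELSE → -259
loan_id=11: ELSE → -145
loan_id=12: ELSE → -343
loan_id=13: balance >= 39249 → 179
loan_id=14: balance >= 39249 → 373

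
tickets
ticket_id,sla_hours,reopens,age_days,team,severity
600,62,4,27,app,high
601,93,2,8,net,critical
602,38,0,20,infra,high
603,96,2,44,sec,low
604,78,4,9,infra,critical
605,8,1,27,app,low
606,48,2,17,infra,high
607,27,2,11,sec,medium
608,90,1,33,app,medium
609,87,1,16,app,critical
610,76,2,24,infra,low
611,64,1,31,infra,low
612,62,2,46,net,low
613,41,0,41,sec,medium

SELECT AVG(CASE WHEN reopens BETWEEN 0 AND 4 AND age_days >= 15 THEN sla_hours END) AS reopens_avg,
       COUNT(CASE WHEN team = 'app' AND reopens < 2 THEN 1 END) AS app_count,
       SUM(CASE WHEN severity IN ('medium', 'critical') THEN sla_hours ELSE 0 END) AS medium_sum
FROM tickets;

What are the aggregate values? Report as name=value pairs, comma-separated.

reopens_avg=61.0909090909, app_count=3, medium_sum=416

[reopens_avg: reopens BETWEEN 0 AND 4 AND age_days >= 15]
ticket_id=600: ✓ → 62
ticket_id=601: ✗
ticket_id=602: ✓ → 38
ticket_id=603: ✓ → 96
ticket_id=604: ✗
ticket_id=605: ✓ → 8
ticket_id=606: ✓ → 48
ticket_id=607: ✗
ticket_id=608: ✓ → 90
ticket_id=609: ✓ → 87
ticket_id=610: ✓ → 76
ticket_id=611: ✓ → 64
ticket_id=612: ✓ → 62
ticket_id=613: ✓ → 41
reopens_avg = (62 + 38 + 96 + 8 + 48 + 90 + 87 + 76 + 64 + 62 + 41) / 11 = 61.0909090909
—
[app_count: team = 'app' AND reopens < 2]
ticket_id=600: ✗
ticket_id=601: ✗
ticket_id=602: ✗
ticket_id=603: ✗
ticket_id=604: ✗
ticket_id=605: ✓ → 1
ticket_id=606: ✗
ticket_id=607: ✗
ticket_id=608: ✓ → 1
ticket_id=609: ✓ → 1
ticket_id=610: ✗
ticket_id=611: ✗
ticket_id=612: ✗
ticket_id=613: ✗
app_count = COUNT(1, 1, 1) = 3
—
[medium_sum: severity IN ('medium', 'critical')]
ticket_id=600: ✗
ticket_id=601: ✓ → 93
ticket_id=602: ✗
ticket_id=603: ✗
ticket_id=604: ✓ → 78
ticket_id=605: ✗
ticket_id=606: ✗
ticket_id=607: ✓ → 27
ticket_id=608: ✓ → 90
ticket_id=609: ✓ → 87
ticket_id=610: ✗
ticket_id=611: ✗
ticket_id=612: ✗
ticket_id=613: ✓ → 41
medium_sum = 93 + 78 + 27 + 90 + 87 + 41 = 416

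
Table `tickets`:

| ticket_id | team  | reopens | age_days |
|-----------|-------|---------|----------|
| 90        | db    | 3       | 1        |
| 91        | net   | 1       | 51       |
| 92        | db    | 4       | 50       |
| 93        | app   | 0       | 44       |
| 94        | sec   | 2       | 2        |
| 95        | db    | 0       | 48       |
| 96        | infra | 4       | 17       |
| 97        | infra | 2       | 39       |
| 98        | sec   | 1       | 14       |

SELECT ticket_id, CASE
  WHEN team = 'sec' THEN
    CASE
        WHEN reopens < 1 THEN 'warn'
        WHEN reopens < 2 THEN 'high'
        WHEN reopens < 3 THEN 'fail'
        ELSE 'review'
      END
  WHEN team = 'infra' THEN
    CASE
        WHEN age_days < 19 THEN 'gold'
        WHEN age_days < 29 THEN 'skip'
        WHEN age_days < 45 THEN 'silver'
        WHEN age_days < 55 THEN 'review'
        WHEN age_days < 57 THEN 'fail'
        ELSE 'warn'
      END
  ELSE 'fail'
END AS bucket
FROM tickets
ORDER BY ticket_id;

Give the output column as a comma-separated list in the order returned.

ticket_id=90: team='db' → outer ELSE → fail
ticket_id=91: team='net' → outer ELSE → fail
ticket_id=92: team='db' → outer ELSE → fail
ticket_id=93: team='app' → outer ELSE → fail
ticket_id=94: team='sec' → inner[reopens < 3] → fail
ticket_id=95: team='db' → outer ELSE → fail
ticket_id=96: team='infra' → inner[age_days < 19] → gold
ticket_id=97: team='infra' → inner[age_days < 45] → silver
ticket_id=98: team='sec' → inner[reopens < 2] → high

fail, fail, fail, fail, fail, fail, gold, silver, high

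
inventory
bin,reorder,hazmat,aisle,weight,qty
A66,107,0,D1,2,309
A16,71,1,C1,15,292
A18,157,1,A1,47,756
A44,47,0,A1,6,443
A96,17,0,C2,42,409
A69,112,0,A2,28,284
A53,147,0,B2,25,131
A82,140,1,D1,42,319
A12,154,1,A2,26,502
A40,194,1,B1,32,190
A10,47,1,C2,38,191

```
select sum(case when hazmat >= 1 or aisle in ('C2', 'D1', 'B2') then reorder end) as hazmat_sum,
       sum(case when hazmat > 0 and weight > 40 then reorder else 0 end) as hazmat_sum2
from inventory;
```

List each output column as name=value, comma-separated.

[hazmat_sum: hazmat >= 1 or aisle in ('C2', 'D1', 'B2')]
bin=A66: ✓ → 107
bin=A16: ✓ → 71
bin=A18: ✓ → 157
bin=A44: ✗
bin=A96: ✓ → 17
bin=A69: ✗
bin=A53: ✓ → 147
bin=A82: ✓ → 140
bin=A12: ✓ → 154
bin=A40: ✓ → 194
bin=A10: ✓ → 47
hazmat_sum = 107 + 71 + 157 + 17 + 147 + 140 + 154 + 194 + 47 = 1034
—
[hazmat_sum2: hazmat > 0 and weight > 40]
bin=A66: ✗
bin=A16: ✗
bin=A18: ✓ → 157
bin=A44: ✗
bin=A96: ✗
bin=A69: ✗
bin=A53: ✗
bin=A82: ✓ → 140
bin=A12: ✗
bin=A40: ✗
bin=A10: ✗
hazmat_sum2 = 157 + 140 = 297

hazmat_sum=1034, hazmat_sum2=297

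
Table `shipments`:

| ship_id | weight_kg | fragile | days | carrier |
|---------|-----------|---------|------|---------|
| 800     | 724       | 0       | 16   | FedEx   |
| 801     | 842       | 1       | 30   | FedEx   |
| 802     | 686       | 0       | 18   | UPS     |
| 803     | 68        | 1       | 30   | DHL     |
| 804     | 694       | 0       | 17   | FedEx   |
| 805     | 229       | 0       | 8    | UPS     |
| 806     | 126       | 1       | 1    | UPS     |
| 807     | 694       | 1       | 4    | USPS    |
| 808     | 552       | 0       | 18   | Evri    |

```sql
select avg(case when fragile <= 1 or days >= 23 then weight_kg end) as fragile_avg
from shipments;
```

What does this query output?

512.7777777778

ship_id=800: ✓ → 724
ship_id=801: ✓ → 842
ship_id=802: ✓ → 686
ship_id=803: ✓ → 68
ship_id=804: ✓ → 694
ship_id=805: ✓ → 229
ship_id=806: ✓ → 126
ship_id=807: ✓ → 694
ship_id=808: ✓ → 552
fragile_avg = (724 + 842 + 686 + 68 + 694 + 229 + 126 + 694 + 552) / 9 = 512.7777777778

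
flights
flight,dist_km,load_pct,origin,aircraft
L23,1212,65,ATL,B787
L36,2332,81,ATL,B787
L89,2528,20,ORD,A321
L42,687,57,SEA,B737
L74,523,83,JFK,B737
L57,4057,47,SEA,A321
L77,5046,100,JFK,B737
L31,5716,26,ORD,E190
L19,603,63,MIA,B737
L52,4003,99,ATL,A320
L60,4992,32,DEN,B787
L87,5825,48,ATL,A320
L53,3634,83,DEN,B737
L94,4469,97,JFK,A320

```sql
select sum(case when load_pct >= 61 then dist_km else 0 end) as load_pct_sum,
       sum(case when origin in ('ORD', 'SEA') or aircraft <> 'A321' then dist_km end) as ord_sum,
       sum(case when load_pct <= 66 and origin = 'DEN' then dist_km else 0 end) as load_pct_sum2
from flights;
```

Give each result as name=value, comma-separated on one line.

[load_pct_sum: load_pct >= 61]
flight=L23: ✓ → 1212
flight=L36: ✓ → 2332
flight=L89: ✗
flight=L42: ✗
flight=L74: ✓ → 523
flight=L57: ✗
flight=L77: ✓ → 5046
flight=L31: ✗
flight=L19: ✓ → 603
flight=L52: ✓ → 4003
flight=L60: ✗
flight=L87: ✗
flight=L53: ✓ → 3634
flight=L94: ✓ → 4469
load_pct_sum = 1212 + 2332 + 523 + 5046 + 603 + 4003 + 3634 + 4469 = 21822
—
[ord_sum: origin in ('ORD', 'SEA') or aircraft <> 'A321']
flight=L23: ✓ → 1212
flight=L36: ✓ → 2332
flight=L89: ✓ → 2528
flight=L42: ✓ → 687
flight=L74: ✓ → 523
flight=L57: ✓ → 4057
flight=L77: ✓ → 5046
flight=L31: ✓ → 5716
flight=L19: ✓ → 603
flight=L52: ✓ → 4003
flight=L60: ✓ → 4992
flight=L87: ✓ → 5825
flight=L53: ✓ → 3634
flight=L94: ✓ → 4469
ord_sum = 1212 + 2332 + 2528 + 687 + 523 + 4057 + 5046 + 5716 + 603 + 4003 + 4992 + 5825 + 3634 + 4469 = 45627
—
[load_pct_sum2: load_pct <= 66 and origin = 'DEN']
flight=L23: ✗
flight=L36: ✗
flight=L89: ✗
flight=L42: ✗
flight=L74: ✗
flight=L57: ✗
flight=L77: ✗
flight=L31: ✗
flight=L19: ✗
flight=L52: ✗
flight=L60: ✓ → 4992
flight=L87: ✗
flight=L53: ✗
flight=L94: ✗
load_pct_sum2 = 4992

load_pct_sum=21822, ord_sum=45627, load_pct_sum2=4992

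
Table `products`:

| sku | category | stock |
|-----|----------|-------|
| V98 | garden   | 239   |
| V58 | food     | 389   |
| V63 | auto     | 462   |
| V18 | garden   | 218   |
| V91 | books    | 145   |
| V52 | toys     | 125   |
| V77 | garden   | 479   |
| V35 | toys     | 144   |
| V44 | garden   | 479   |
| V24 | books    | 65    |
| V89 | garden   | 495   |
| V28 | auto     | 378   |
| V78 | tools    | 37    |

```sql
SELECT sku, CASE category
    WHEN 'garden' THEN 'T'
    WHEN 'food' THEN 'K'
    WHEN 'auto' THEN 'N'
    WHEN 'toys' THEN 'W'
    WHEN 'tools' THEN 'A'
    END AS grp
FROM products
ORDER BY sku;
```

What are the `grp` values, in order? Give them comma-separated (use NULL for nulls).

T, NULL, N, W, T, W, K, N, T, A, T, NULL, T

sku=V18: category='garden' → T
sku=V24: (no match → NULL) → NULL
sku=V28: category='auto' → N
sku=V35: category='toys' → W
sku=V44: category='garden' → T
sku=V52: category='toys' → W
sku=V58: category='food' → K
sku=V63: category='auto' → N
sku=V77: category='garden' → T
sku=V78: category='tools' → A
sku=V89: category='garden' → T
sku=V91: (no match → NULL) → NULL
sku=V98: category='garden' → T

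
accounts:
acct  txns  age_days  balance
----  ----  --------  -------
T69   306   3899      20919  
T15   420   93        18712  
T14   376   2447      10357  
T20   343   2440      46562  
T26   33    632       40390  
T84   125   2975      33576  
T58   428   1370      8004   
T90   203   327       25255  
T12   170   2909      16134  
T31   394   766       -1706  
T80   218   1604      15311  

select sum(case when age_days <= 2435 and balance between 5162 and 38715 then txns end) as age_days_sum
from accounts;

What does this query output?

1269

acct=T69: ✗
acct=T15: ✓ → 420
acct=T14: ✗
acct=T20: ✗
acct=T26: ✗
acct=T84: ✗
acct=T58: ✓ → 428
acct=T90: ✓ → 203
acct=T12: ✗
acct=T31: ✗
acct=T80: ✓ → 218
age_days_sum = 420 + 428 + 203 + 218 = 1269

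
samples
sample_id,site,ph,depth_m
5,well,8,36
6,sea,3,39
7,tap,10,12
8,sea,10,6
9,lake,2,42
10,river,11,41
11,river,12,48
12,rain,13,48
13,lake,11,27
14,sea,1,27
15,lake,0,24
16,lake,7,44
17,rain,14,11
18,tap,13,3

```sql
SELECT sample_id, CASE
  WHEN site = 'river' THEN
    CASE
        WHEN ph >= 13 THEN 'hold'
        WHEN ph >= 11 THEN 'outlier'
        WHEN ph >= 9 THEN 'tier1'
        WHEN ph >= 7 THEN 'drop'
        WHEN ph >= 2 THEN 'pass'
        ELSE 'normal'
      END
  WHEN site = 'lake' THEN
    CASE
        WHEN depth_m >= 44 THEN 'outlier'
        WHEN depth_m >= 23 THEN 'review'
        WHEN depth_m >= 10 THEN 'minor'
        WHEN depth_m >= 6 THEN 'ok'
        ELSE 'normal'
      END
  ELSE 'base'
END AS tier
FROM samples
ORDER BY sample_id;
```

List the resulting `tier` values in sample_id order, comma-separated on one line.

sample_id=5: site='well' → outer ELSE → base
sample_id=6: site='sea' → outer ELSE → base
sample_id=7: site='tap' → outer ELSE → base
sample_id=8: site='sea' → outer ELSE → base
sample_id=9: site='lake' → inner[depth_m >= 23] → review
sample_id=10: site='river' → inner[ph >= 11] → outlier
sample_id=11: site='river' → inner[ph >= 11] → outlier
sample_id=12: site='rain' → outer ELSE → base
sample_id=13: site='lake' → inner[depth_m >= 23] → review
sample_id=14: site='sea' → outer ELSE → base
sample_id=15: site='lake' → inner[depth_m >= 23] → review
sample_id=16: site='lake' → inner[depth_m >= 44] → outlier
sample_id=17: site='rain' → outer ELSE → base
sample_id=18: site='tap' → outer ELSE → base

base, base, base, base, review, outlier, outlier, base, review, base, review, outlier, base, base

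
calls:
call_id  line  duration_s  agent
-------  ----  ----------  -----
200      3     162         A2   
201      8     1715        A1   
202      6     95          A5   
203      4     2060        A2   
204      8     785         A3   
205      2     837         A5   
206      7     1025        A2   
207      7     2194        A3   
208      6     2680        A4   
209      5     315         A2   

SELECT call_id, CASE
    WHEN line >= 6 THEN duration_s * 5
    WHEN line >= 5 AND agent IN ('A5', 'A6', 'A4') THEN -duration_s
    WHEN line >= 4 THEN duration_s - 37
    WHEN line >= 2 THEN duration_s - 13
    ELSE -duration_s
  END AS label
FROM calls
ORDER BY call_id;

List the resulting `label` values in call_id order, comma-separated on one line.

call_id=200: line >= 2 → 149
call_id=201: line >= 6 → 8575
call_id=202: line >= 6 → 475
call_id=203: line >= 4 → 2023
call_id=204: line >= 6 → 3925
call_id=205: line >= 2 → 824
call_id=206: line >= 6 → 5125
call_id=207: line >= 6 → 10970
call_id=208: line >= 6 → 13400
call_id=209: line >= 4 → 278

149, 8575, 475, 2023, 3925, 824, 5125, 10970, 13400, 278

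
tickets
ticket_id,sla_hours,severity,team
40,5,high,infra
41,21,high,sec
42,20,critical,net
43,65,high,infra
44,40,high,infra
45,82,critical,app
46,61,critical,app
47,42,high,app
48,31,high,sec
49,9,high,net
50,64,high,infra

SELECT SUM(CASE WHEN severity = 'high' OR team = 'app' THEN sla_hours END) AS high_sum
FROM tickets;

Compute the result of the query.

ticket_id=40: ✓ → 5
ticket_id=41: ✓ → 21
ticket_id=42: ✗
ticket_id=43: ✓ → 65
ticket_id=44: ✓ → 40
ticket_id=45: ✓ → 82
ticket_id=46: ✓ → 61
ticket_id=47: ✓ → 42
ticket_id=48: ✓ → 31
ticket_id=49: ✓ → 9
ticket_id=50: ✓ → 64
high_sum = 5 + 21 + 65 + 40 + 82 + 61 + 42 + 31 + 9 + 64 = 420

420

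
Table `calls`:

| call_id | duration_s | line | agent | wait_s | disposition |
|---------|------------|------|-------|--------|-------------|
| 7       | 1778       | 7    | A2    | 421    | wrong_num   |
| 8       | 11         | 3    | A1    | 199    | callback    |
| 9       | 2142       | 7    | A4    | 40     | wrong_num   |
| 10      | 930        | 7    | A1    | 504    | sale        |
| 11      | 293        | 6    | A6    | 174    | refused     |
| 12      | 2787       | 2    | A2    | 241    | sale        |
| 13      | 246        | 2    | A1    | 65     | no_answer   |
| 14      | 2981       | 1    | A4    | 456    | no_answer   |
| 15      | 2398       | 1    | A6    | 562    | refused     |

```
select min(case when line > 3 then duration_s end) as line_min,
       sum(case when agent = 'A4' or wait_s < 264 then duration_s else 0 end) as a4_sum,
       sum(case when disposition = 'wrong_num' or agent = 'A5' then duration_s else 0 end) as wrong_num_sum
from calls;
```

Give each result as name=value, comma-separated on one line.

line_min=293, a4_sum=8460, wrong_num_sum=3920

[line_min: line > 3]
call_id=7: ✓ → 1778
call_id=8: ✗
call_id=9: ✓ → 2142
call_id=10: ✓ → 930
call_id=11: ✓ → 293
call_id=12: ✗
call_id=13: ✗
call_id=14: ✗
call_id=15: ✗
line_min = MIN(1778, 2142, 930, 293) = 293
—
[a4_sum: agent = 'A4' or wait_s < 264]
call_id=7: ✗
call_id=8: ✓ → 11
call_id=9: ✓ → 2142
call_id=10: ✗
call_id=11: ✓ → 293
call_id=12: ✓ → 2787
call_id=13: ✓ → 246
call_id=14: ✓ → 2981
call_id=15: ✗
a4_sum = 11 + 2142 + 293 + 2787 + 246 + 2981 = 8460
—
[wrong_num_sum: disposition = 'wrong_num' or agent = 'A5']
call_id=7: ✓ → 1778
call_id=8: ✗
call_id=9: ✓ → 2142
call_id=10: ✗
call_id=11: ✗
call_id=12: ✗
call_id=13: ✗
call_id=14: ✗
call_id=15: ✗
wrong_num_sum = 1778 + 2142 = 3920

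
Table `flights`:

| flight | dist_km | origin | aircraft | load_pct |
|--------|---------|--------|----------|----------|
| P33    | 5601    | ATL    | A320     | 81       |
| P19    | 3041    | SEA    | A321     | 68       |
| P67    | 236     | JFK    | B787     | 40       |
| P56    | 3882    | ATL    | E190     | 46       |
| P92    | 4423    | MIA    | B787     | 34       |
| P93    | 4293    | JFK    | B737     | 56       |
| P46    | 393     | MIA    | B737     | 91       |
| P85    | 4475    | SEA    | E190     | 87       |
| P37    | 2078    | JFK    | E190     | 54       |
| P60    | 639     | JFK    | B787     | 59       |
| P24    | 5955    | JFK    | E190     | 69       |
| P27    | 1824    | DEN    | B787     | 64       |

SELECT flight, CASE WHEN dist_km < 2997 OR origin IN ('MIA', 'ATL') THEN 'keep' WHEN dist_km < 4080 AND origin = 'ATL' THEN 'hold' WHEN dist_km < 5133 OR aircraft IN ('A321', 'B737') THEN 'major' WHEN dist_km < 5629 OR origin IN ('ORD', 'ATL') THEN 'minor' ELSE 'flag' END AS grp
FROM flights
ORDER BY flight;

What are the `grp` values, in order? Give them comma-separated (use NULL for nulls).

flight=P19: dist_km < 5133 OR aircraft IN ('A321', 'B737') → major
flight=P24: ELSE → flag
flight=P27: dist_km < 2997 OR origin IN ('MIA', 'ATL') → keep
flight=P33: dist_km < 2997 OR origin IN ('MIA', 'ATL') → keep
flight=P37: dist_km < 2997 OR origin IN ('MIA', 'ATL') → keep
flight=P46: dist_km < 2997 OR origin IN ('MIA', 'ATL') → keep
flight=P56: dist_km < 2997 OR origin IN ('MIA', 'ATL') → keep
flight=P60: dist_km < 2997 OR origin IN ('MIA', 'ATL') → keep
flight=P67: dist_km < 2997 OR origin IN ('MIA', 'ATL') → keep
flight=P85: dist_km < 5133 OR aircraft IN ('A321', 'B737') → major
flight=P92: dist_km < 2997 OR origin IN ('MIA', 'ATL') → keep
flight=P93: dist_km < 5133 OR aircraft IN ('A321', 'B737') → major

major, flag, keep, keep, keep, keep, keep, keep, keep, major, keep, major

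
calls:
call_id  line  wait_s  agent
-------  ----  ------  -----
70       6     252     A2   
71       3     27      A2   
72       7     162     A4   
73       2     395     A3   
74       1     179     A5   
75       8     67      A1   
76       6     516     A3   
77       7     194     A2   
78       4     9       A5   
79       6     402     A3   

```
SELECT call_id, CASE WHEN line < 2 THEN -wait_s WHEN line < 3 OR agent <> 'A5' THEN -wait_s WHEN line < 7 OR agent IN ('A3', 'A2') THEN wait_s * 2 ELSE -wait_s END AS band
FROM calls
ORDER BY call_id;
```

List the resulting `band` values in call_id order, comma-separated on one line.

call_id=70: line < 3 OR agent <> 'A5' → -252
call_id=71: line < 3 OR agent <> 'A5' → -27
call_id=72: line < 3 OR agent <> 'A5' → -162
call_id=73: line < 3 OR agent <> 'A5' → -395
call_id=74: line < 2 → -179
call_id=75: line < 3 OR agent <> 'A5' → -67
call_id=76: line < 3 OR agent <> 'A5' → -516
call_id=77: line < 3 OR agent <> 'A5' → -194
call_id=78: line < 7 OR agent IN ('A3', 'A2') → 18
call_id=79: line < 3 OR agent <> 'A5' → -402

-252, -27, -162, -395, -179, -67, -516, -194, 18, -402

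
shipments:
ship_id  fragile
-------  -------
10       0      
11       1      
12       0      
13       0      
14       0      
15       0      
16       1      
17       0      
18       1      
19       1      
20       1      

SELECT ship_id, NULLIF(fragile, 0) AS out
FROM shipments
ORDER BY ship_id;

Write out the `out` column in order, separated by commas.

ship_id=10: fragile=0 vs 0: equal → NULL
ship_id=11: fragile=1 vs 0: differ → 1
ship_id=12: fragile=0 vs 0: equal → NULL
ship_id=13: fragile=0 vs 0: equal → NULL
ship_id=14: fragile=0 vs 0: equal → NULL
ship_id=15: fragile=0 vs 0: equal → NULL
ship_id=16: fragile=1 vs 0: differ → 1
ship_id=17: fragile=0 vs 0: equal → NULL
ship_id=18: fragile=1 vs 0: differ → 1
ship_id=19: fragile=1 vs 0: differ → 1
ship_id=20: fragile=1 vs 0: differ → 1

NULL, 1, NULL, NULL, NULL, NULL, 1, NULL, 1, 1, 1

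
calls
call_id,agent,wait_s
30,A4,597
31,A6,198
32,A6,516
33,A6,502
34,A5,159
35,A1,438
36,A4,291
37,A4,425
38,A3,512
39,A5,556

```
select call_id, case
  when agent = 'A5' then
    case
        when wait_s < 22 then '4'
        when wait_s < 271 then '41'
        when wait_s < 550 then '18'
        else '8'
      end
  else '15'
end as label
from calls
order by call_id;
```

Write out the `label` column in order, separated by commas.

15, 15, 15, 15, 41, 15, 15, 15, 15, 8

call_id=30: agent='A4' → outer ELSE → 15
call_id=31: agent='A6' → outer ELSE → 15
call_id=32: agent='A6' → outer ELSE → 15
call_id=33: agent='A6' → outer ELSE → 15
call_id=34: agent='A5' → inner[wait_s < 271] → 41
call_id=35: agent='A1' → outer ELSE → 15
call_id=36: agent='A4' → outer ELSE → 15
call_id=37: agent='A4' → outer ELSE → 15
call_id=38: agent='A3' → outer ELSE → 15
call_id=39: agent='A5' → inner[ELSE] → 8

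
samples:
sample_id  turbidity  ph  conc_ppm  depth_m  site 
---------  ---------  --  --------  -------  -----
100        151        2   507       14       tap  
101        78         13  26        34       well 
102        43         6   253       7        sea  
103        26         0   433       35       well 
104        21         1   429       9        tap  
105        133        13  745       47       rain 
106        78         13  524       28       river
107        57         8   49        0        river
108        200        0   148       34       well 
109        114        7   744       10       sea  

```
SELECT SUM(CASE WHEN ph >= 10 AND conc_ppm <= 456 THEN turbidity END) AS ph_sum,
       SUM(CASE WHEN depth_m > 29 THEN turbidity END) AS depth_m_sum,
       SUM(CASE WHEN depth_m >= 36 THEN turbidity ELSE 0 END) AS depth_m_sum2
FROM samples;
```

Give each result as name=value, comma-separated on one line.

ph_sum=78, depth_m_sum=437, depth_m_sum2=133

[ph_sum: ph >= 10 AND conc_ppm <= 456]
sample_id=100: ✗
sample_id=101: ✓ → 78
sample_id=102: ✗
sample_id=103: ✗
sample_id=104: ✗
sample_id=105: ✗
sample_id=106: ✗
sample_id=107: ✗
sample_id=108: ✗
sample_id=109: ✗
ph_sum = 78
—
[depth_m_sum: depth_m > 29]
sample_id=100: ✗
sample_id=101: ✓ → 78
sample_id=102: ✗
sample_id=103: ✓ → 26
sample_id=104: ✗
sample_id=105: ✓ → 133
sample_id=106: ✗
sample_id=107: ✗
sample_id=108: ✓ → 200
sample_id=109: ✗
depth_m_sum = 78 + 26 + 133 + 200 = 437
—
[depth_m_sum2: depth_m >= 36]
sample_id=100: ✗
sample_id=101: ✗
sample_id=102: ✗
sample_id=103: ✗
sample_id=104: ✗
sample_id=105: ✓ → 133
sample_id=106: ✗
sample_id=107: ✗
sample_id=108: ✗
sample_id=109: ✗
depth_m_sum2 = 133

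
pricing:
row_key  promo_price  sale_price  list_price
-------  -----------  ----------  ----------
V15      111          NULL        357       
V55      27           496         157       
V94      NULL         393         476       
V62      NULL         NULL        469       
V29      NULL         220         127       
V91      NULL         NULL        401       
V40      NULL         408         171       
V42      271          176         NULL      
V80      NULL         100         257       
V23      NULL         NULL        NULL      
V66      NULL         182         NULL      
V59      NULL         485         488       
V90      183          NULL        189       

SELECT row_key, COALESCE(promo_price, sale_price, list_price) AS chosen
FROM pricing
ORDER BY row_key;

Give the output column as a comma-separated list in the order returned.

row_key=V15: promo_price=111 → 111
row_key=V23: promo_price=NULL, sale_price=NULL, list_price=NULL (all NULL) → NULL
row_key=V29: promo_price=NULL, sale_price=220 → 220
row_key=V40: promo_price=NULL, sale_price=408 → 408
row_key=V42: promo_price=271 → 271
row_key=V55: promo_price=27 → 27
row_key=V59: promo_price=NULL, sale_price=485 → 485
row_key=V62: promo_price=NULL, sale_price=NULL, list_price=469 → 469
row_key=V66: promo_price=NULL, sale_price=182 → 182
row_key=V80: promo_price=NULL, sale_price=100 → 100
row_key=V90: promo_price=183 → 183
row_key=V91: promo_price=NULL, sale_price=NULL, list_price=401 → 401
row_key=V94: promo_price=NULL, sale_price=393 → 393

111, NULL, 220, 408, 271, 27, 485, 469, 182, 100, 183, 401, 393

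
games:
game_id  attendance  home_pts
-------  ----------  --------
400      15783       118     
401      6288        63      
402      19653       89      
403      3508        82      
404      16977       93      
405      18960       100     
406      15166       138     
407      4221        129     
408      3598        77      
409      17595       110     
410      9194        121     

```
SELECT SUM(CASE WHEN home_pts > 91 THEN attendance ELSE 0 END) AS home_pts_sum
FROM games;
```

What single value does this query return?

game_id=400: ✓ → 15783
game_id=401: ✗
game_id=402: ✗
game_id=403: ✗
game_id=404: ✓ → 16977
game_id=405: ✓ → 18960
game_id=406: ✓ → 15166
game_id=407: ✓ → 4221
game_id=408: ✗
game_id=409: ✓ → 17595
game_id=410: ✓ → 9194
home_pts_sum = 15783 + 16977 + 18960 + 15166 + 4221 + 17595 + 9194 = 97896

97896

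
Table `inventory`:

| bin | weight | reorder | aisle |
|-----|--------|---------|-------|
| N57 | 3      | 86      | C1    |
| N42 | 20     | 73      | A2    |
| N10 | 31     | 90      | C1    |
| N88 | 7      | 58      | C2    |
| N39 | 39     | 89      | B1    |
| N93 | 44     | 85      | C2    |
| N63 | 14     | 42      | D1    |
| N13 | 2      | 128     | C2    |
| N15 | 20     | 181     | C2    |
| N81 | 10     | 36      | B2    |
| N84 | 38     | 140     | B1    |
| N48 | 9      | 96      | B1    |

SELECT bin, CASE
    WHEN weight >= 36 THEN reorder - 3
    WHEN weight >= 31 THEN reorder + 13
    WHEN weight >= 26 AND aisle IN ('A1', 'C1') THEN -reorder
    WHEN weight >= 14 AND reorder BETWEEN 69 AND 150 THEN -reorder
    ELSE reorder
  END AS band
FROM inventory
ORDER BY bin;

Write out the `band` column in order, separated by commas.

103, 128, 181, 86, -73, 96, 86, 42, 36, 137, 58, 82

bin=N10: weight >= 31 → 103
bin=N13: ELSE → 128
bin=N15: ELSE → 181
bin=N39: weight >= 36 → 86
bin=N42: weight >= 14 AND reorder BETWEEN 69 AND 150 → -73
bin=N48: ELSE → 96
bin=N57: ELSE → 86
bin=N63: ELSE → 42
bin=N81: ELSE → 36
bin=N84: weight >= 36 → 137
bin=N88: ELSE → 58
bin=N93: weight >= 36 → 82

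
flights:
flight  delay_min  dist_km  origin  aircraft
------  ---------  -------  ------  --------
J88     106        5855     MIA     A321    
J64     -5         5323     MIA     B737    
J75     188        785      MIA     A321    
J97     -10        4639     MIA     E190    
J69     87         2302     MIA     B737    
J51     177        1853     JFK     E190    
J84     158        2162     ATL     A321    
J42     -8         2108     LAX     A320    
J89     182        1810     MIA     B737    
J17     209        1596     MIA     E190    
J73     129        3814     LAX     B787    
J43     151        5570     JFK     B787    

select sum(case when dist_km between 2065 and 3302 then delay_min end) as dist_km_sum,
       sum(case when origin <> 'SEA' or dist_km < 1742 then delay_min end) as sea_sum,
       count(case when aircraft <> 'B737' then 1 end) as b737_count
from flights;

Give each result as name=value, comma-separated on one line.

[dist_km_sum: dist_km between 2065 and 3302]
flight=J88: ✗
flight=J64: ✗
flight=J75: ✗
flight=J97: ✗
flight=J69: ✓ → 87
flight=J51: ✗
flight=J84: ✓ → 158
flight=J42: ✓ → -8
flight=J89: ✗
flight=J17: ✗
flight=J73: ✗
flight=J43: ✗
dist_km_sum = 87 + 158 + -8 = 237
—
[sea_sum: origin <> 'SEA' or dist_km < 1742]
flight=J88: ✓ → 106
flight=J64: ✓ → -5
flight=J75: ✓ → 188
flight=J97: ✓ → -10
flight=J69: ✓ → 87
flight=J51: ✓ → 177
flight=J84: ✓ → 158
flight=J42: ✓ → -8
flight=J89: ✓ → 182
flight=J17: ✓ → 209
flight=J73: ✓ → 129
flight=J43: ✓ → 151
sea_sum = 106 + -5 + 188 + -10 + 87 + 177 + 158 + -8 + 182 + 209 + 129 + 151 = 1364
—
[b737_count: aircraft <> 'B737']
flight=J88: ✓ → 1
flight=J64: ✗
flight=J75: ✓ → 1
flight=J97: ✓ → 1
flight=J69: ✗
flight=J51: ✓ → 1
flight=J84: ✓ → 1
flight=J42: ✓ → 1
flight=J89: ✗
flight=J17: ✓ → 1
flight=J73: ✓ → 1
flight=J43: ✓ → 1
b737_count = COUNT(1, 1, 1, 1, 1, 1, 1, 1, 1) = 9

dist_km_sum=237, sea_sum=1364, b737_count=9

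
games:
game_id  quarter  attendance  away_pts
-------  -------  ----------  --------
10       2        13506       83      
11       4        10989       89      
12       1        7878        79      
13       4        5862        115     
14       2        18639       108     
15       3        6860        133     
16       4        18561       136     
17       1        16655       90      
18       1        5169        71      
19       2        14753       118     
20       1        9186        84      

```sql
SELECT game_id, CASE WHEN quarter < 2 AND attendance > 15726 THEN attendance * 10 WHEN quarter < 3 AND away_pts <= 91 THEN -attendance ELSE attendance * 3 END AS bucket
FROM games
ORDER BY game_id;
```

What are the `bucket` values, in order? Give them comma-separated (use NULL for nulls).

game_id=10: quarter < 3 AND away_pts <= 91 → -13506
game_id=11: ELSE → 32967
game_id=12: quarter < 3 AND away_pts <= 91 → -7878
game_id=13: ELSE → 17586
game_id=14: ELSE → 55917
game_id=15: ELSE → 20580
game_id=16: ELSE → 55683
game_id=17: quarter < 2 AND attendance > 15726 → 166550
game_id=18: quarter < 3 AND away_pts <= 91 → -5169
game_id=19: ELSE → 44259
game_id=20: quarter < 3 AND away_pts <= 91 → -9186

-13506, 32967, -7878, 17586, 55917, 20580, 55683, 166550, -5169, 44259, -9186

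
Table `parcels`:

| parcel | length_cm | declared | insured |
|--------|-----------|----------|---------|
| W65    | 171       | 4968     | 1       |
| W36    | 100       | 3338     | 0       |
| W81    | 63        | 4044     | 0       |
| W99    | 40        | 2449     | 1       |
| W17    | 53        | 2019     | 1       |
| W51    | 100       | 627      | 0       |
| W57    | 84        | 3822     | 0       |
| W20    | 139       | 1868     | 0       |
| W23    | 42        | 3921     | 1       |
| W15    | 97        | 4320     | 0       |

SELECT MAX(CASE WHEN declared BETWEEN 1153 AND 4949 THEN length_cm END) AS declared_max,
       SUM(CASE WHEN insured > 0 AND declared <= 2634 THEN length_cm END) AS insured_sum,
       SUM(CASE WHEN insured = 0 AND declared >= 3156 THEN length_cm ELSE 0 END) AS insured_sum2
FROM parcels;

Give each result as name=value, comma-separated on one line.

declared_max=139, insured_sum=93, insured_sum2=344

[declared_max: declared BETWEEN 1153 AND 4949]
parcel=W65: ✗
parcel=W36: ✓ → 100
parcel=W81: ✓ → 63
parcel=W99: ✓ → 40
parcel=W17: ✓ → 53
parcel=W51: ✗
parcel=W57: ✓ → 84
parcel=W20: ✓ → 139
parcel=W23: ✓ → 42
parcel=W15: ✓ → 97
declared_max = MAX(100, 63, 40, 53, 84, 139, 42, 97) = 139
—
[insured_sum: insured > 0 AND declared <= 2634]
parcel=W65: ✗
parcel=W36: ✗
parcel=W81: ✗
parcel=W99: ✓ → 40
parcel=W17: ✓ → 53
parcel=W51: ✗
parcel=W57: ✗
parcel=W20: ✗
parcel=W23: ✗
parcel=W15: ✗
insured_sum = 40 + 53 = 93
—
[insured_sum2: insured = 0 AND declared >= 3156]
parcel=W65: ✗
parcel=W36: ✓ → 100
parcel=W81: ✓ → 63
parcel=W99: ✗
parcel=W17: ✗
parcel=W51: ✗
parcel=W57: ✓ → 84
parcel=W20: ✗
parcel=W23: ✗
parcel=W15: ✓ → 97
insured_sum2 = 100 + 63 + 84 + 97 = 344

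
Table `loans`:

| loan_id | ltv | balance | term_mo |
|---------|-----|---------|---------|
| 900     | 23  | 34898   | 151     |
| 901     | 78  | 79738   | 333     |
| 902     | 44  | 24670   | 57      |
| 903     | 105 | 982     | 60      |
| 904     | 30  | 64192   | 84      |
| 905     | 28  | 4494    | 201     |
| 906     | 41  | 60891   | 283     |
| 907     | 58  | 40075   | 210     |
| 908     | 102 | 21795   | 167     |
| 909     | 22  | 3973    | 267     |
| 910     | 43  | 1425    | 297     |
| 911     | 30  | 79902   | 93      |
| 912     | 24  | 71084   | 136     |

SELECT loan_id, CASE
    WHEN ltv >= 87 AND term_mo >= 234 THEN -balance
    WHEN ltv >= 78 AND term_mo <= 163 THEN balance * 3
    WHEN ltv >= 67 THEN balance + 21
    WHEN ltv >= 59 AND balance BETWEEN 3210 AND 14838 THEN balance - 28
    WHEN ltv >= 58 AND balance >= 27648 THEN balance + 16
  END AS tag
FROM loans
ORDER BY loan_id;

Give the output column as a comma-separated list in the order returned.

loan_id=900: (no match → NULL) → NULL
loan_id=901: ltv >= 67 → 79759
loan_id=902: (no match → NULL) → NULL
loan_id=903: ltv >= 78 AND term_mo <= 163 → 2946
loan_id=904: (no match → NULL) → NULL
loan_id=905: (no match → NULL) → NULL
loan_id=906: (no match → NULL) → NULL
loan_id=907: ltv >= 58 AND balance >= 27648 → 40091
loan_id=908: ltv >= 67 → 21816
loan_id=909: (no match → NULL) → NULL
loan_id=910: (no match → NULL) → NULL
loan_id=911: (no match → NULL) → NULL
loan_id=912: (no match → NULL) → NULL

NULL, 79759, NULL, 2946, NULL, NULL, NULL, 40091, 21816, NULL, NULL, NULL, NULL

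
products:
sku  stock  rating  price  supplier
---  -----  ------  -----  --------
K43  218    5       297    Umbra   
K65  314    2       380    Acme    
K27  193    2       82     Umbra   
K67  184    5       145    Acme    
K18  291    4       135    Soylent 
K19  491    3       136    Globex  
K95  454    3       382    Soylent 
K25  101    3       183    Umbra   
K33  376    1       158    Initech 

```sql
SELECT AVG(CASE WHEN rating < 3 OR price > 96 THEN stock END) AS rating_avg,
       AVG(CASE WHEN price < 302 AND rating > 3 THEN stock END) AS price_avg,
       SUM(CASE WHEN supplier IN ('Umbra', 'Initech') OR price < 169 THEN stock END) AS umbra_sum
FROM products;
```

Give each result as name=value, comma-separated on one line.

[rating_avg: rating < 3 OR price > 96]
sku=K43: ✓ → 218
sku=K65: ✓ → 314
sku=K27: ✓ → 193
sku=K67: ✓ → 184
sku=K18: ✓ → 291
sku=K19: ✓ → 491
sku=K95: ✓ → 454
sku=K25: ✓ → 101
sku=K33: ✓ → 376
rating_avg = (218 + 314 + 193 + 184 + 291 + 491 + 454 + 101 + 376) / 9 = 291.3333333333
—
[price_avg: price < 302 AND rating > 3]
sku=K43: ✓ → 218
sku=K65: ✗
sku=K27: ✗
sku=K67: ✓ → 184
sku=K18: ✓ → 291
sku=K19: ✗
sku=K95: ✗
sku=K25: ✗
sku=K33: ✗
price_avg = (218 + 184 + 291) / 3 = 231
—
[umbra_sum: supplier IN ('Umbra', 'Initech') OR price < 169]
sku=K43: ✓ → 218
sku=K65: ✗
sku=K27: ✓ → 193
sku=K67: ✓ → 184
sku=K18: ✓ → 291
sku=K19: ✓ → 491
sku=K95: ✗
sku=K25: ✓ → 101
sku=K33: ✓ → 376
umbra_sum = 218 + 193 + 184 + 291 + 491 + 101 + 376 = 1854

rating_avg=291.3333333333, price_avg=231, umbra_sum=1854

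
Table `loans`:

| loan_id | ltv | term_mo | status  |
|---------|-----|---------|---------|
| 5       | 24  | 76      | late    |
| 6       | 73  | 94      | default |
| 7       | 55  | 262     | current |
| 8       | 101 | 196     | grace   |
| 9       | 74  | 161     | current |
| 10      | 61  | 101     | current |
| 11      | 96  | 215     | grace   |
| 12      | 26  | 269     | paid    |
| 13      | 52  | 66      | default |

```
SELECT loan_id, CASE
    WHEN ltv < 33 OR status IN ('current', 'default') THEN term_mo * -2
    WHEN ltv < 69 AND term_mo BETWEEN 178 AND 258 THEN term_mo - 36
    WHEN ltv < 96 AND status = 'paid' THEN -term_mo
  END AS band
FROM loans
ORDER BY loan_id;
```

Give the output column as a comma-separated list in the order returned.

-152, -188, -524, NULL, -322, -202, NULL, -538, -132

loan_id=5: ltv < 33 OR status IN ('current', 'default') → -152
loan_id=6: ltv < 33 OR status IN ('current', 'default') → -188
loan_id=7: ltv < 33 OR status IN ('current', 'default') → -524
loan_id=8: (no match → NULL) → NULL
loan_id=9: ltv < 33 OR status IN ('current', 'default') → -322
loan_id=10: ltv < 33 OR status IN ('current', 'default') → -202
loan_id=11: (no match → NULL) → NULL
loan_id=12: ltv < 33 OR status IN ('current', 'default') → -538
loan_id=13: ltv < 33 OR status IN ('current', 'default') → -132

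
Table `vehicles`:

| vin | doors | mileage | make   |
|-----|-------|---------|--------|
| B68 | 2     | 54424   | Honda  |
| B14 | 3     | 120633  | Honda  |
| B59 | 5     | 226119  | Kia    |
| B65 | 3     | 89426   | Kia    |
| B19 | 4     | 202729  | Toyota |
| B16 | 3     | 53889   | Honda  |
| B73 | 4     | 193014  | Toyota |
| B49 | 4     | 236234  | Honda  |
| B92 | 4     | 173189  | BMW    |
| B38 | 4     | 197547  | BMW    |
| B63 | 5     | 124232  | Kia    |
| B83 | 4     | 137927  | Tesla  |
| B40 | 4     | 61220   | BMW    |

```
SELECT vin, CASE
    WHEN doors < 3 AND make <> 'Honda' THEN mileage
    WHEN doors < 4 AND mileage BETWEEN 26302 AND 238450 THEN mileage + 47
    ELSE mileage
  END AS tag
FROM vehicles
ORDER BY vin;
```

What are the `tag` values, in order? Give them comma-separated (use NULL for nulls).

120680, 53936, 202729, 197547, 61220, 236234, 226119, 124232, 89473, 54471, 193014, 137927, 173189

vin=B14: doors < 4 AND mileage BETWEEN 26302 AND 238450 → 120680
vin=B16: doors < 4 AND mileage BETWEEN 26302 AND 238450 → 53936
vin=B19: ELSE → 202729
vin=B38: ELSE → 197547
vin=B40: ELSE → 61220
vin=B49: ELSE → 236234
vin=B59: ELSE → 226119
vin=B63: ELSE → 124232
vin=B65: doors < 4 AND mileage BETWEEN 26302 AND 238450 → 89473
vin=B68: doors < 4 AND mileage BETWEEN 26302 AND 238450 → 54471
vin=B73: ELSE → 193014
vin=B83: ELSE → 137927
vin=B92: ELSE → 173189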